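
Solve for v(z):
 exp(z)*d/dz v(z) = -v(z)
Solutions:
 v(z) = C1*exp(exp(-z))


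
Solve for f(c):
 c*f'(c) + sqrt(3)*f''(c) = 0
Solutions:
 f(c) = C1 + C2*erf(sqrt(2)*3^(3/4)*c/6)


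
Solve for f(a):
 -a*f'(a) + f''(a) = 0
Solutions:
 f(a) = C1 + C2*erfi(sqrt(2)*a/2)


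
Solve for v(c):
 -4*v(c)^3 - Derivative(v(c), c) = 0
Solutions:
 v(c) = -sqrt(2)*sqrt(-1/(C1 - 4*c))/2
 v(c) = sqrt(2)*sqrt(-1/(C1 - 4*c))/2


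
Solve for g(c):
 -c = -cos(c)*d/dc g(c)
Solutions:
 g(c) = C1 + Integral(c/cos(c), c)


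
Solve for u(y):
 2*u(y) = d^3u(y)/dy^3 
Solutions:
 u(y) = C3*exp(2^(1/3)*y) + (C1*sin(2^(1/3)*sqrt(3)*y/2) + C2*cos(2^(1/3)*sqrt(3)*y/2))*exp(-2^(1/3)*y/2)


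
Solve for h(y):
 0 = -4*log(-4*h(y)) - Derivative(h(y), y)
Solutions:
 Integral(1/(log(-_y) + 2*log(2)), (_y, h(y)))/4 = C1 - y


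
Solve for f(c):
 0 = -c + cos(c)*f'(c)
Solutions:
 f(c) = C1 + Integral(c/cos(c), c)


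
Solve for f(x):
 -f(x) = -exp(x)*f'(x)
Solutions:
 f(x) = C1*exp(-exp(-x))


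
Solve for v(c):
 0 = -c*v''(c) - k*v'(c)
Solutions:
 v(c) = C1 + c^(1 - re(k))*(C2*sin(log(c)*Abs(im(k))) + C3*cos(log(c)*im(k)))


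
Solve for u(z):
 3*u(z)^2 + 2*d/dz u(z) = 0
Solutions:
 u(z) = 2/(C1 + 3*z)


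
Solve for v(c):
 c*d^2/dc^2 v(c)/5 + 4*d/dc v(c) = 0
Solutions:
 v(c) = C1 + C2/c^19


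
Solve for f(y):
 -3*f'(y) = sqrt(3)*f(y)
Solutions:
 f(y) = C1*exp(-sqrt(3)*y/3)


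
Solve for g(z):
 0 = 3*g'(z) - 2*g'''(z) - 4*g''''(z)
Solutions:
 g(z) = C1 + C2*exp(-z*((9*sqrt(79) + 80)^(-1/3) + 2 + (9*sqrt(79) + 80)^(1/3))/12)*sin(sqrt(3)*z*(-(9*sqrt(79) + 80)^(1/3) + (9*sqrt(79) + 80)^(-1/3))/12) + C3*exp(-z*((9*sqrt(79) + 80)^(-1/3) + 2 + (9*sqrt(79) + 80)^(1/3))/12)*cos(sqrt(3)*z*(-(9*sqrt(79) + 80)^(1/3) + (9*sqrt(79) + 80)^(-1/3))/12) + C4*exp(z*(-1 + (9*sqrt(79) + 80)^(-1/3) + (9*sqrt(79) + 80)^(1/3))/6)


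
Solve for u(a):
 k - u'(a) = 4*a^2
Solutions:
 u(a) = C1 - 4*a^3/3 + a*k


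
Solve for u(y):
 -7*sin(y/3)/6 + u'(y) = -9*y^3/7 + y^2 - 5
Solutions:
 u(y) = C1 - 9*y^4/28 + y^3/3 - 5*y - 7*cos(y/3)/2


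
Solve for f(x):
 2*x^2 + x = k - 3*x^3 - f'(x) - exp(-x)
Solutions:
 f(x) = C1 + k*x - 3*x^4/4 - 2*x^3/3 - x^2/2 + exp(-x)


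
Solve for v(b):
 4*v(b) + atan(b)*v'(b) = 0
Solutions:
 v(b) = C1*exp(-4*Integral(1/atan(b), b))


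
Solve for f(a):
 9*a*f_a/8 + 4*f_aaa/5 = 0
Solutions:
 f(a) = C1 + Integral(C2*airyai(-90^(1/3)*a/4) + C3*airybi(-90^(1/3)*a/4), a)


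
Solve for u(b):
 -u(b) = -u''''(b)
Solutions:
 u(b) = C1*exp(-b) + C2*exp(b) + C3*sin(b) + C4*cos(b)


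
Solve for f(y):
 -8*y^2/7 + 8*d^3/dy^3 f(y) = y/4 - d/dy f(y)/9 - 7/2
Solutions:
 f(y) = C1 + C2*sin(sqrt(2)*y/12) + C3*cos(sqrt(2)*y/12) + 24*y^3/7 + 9*y^2/8 - 21177*y/14


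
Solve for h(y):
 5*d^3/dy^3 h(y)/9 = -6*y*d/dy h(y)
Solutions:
 h(y) = C1 + Integral(C2*airyai(-3*2^(1/3)*5^(2/3)*y/5) + C3*airybi(-3*2^(1/3)*5^(2/3)*y/5), y)


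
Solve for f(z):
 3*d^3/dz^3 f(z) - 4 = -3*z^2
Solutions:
 f(z) = C1 + C2*z + C3*z^2 - z^5/60 + 2*z^3/9


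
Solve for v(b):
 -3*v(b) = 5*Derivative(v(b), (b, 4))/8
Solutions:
 v(b) = (C1*sin(5^(3/4)*6^(1/4)*b/5) + C2*cos(5^(3/4)*6^(1/4)*b/5))*exp(-5^(3/4)*6^(1/4)*b/5) + (C3*sin(5^(3/4)*6^(1/4)*b/5) + C4*cos(5^(3/4)*6^(1/4)*b/5))*exp(5^(3/4)*6^(1/4)*b/5)


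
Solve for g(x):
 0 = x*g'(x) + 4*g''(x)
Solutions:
 g(x) = C1 + C2*erf(sqrt(2)*x/4)


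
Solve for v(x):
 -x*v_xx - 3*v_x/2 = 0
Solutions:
 v(x) = C1 + C2/sqrt(x)


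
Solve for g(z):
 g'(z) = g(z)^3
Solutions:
 g(z) = -sqrt(2)*sqrt(-1/(C1 + z))/2
 g(z) = sqrt(2)*sqrt(-1/(C1 + z))/2


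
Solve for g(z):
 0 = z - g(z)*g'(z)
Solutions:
 g(z) = -sqrt(C1 + z^2)
 g(z) = sqrt(C1 + z^2)


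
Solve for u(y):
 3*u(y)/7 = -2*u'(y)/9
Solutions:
 u(y) = C1*exp(-27*y/14)


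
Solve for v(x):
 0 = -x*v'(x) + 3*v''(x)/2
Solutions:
 v(x) = C1 + C2*erfi(sqrt(3)*x/3)


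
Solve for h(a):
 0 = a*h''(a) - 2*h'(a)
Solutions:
 h(a) = C1 + C2*a^3


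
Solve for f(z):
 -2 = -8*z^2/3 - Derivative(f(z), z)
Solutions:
 f(z) = C1 - 8*z^3/9 + 2*z


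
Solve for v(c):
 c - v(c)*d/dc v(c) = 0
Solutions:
 v(c) = -sqrt(C1 + c^2)
 v(c) = sqrt(C1 + c^2)


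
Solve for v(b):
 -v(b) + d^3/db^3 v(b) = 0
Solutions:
 v(b) = C3*exp(b) + (C1*sin(sqrt(3)*b/2) + C2*cos(sqrt(3)*b/2))*exp(-b/2)


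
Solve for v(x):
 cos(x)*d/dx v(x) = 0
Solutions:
 v(x) = C1


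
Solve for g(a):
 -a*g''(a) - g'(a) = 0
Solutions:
 g(a) = C1 + C2*log(a)


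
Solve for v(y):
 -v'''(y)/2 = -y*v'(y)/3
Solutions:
 v(y) = C1 + Integral(C2*airyai(2^(1/3)*3^(2/3)*y/3) + C3*airybi(2^(1/3)*3^(2/3)*y/3), y)


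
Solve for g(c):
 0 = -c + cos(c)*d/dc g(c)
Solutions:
 g(c) = C1 + Integral(c/cos(c), c)


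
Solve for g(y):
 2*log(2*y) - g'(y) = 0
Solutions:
 g(y) = C1 + 2*y*log(y) - 2*y + y*log(4)


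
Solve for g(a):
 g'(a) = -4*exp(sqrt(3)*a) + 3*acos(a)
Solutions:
 g(a) = C1 + 3*a*acos(a) - 3*sqrt(1 - a^2) - 4*sqrt(3)*exp(sqrt(3)*a)/3


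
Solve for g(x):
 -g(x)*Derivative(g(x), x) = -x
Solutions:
 g(x) = -sqrt(C1 + x^2)
 g(x) = sqrt(C1 + x^2)


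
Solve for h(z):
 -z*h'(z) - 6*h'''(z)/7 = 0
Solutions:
 h(z) = C1 + Integral(C2*airyai(-6^(2/3)*7^(1/3)*z/6) + C3*airybi(-6^(2/3)*7^(1/3)*z/6), z)


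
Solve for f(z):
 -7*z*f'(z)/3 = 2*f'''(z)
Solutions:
 f(z) = C1 + Integral(C2*airyai(-6^(2/3)*7^(1/3)*z/6) + C3*airybi(-6^(2/3)*7^(1/3)*z/6), z)


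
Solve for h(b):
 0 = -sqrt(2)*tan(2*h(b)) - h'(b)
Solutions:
 h(b) = -asin(C1*exp(-2*sqrt(2)*b))/2 + pi/2
 h(b) = asin(C1*exp(-2*sqrt(2)*b))/2


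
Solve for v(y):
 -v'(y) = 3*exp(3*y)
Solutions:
 v(y) = C1 - exp(3*y)


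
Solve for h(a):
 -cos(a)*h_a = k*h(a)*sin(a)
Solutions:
 h(a) = C1*exp(k*log(cos(a)))


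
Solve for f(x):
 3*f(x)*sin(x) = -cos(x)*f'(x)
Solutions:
 f(x) = C1*cos(x)^3


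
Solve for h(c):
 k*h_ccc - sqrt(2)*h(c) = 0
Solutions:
 h(c) = C1*exp(2^(1/6)*c*(1/k)^(1/3)) + C2*exp(2^(1/6)*c*(-1 + sqrt(3)*I)*(1/k)^(1/3)/2) + C3*exp(-2^(1/6)*c*(1 + sqrt(3)*I)*(1/k)^(1/3)/2)


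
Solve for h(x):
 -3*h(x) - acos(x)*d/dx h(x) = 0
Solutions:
 h(x) = C1*exp(-3*Integral(1/acos(x), x))


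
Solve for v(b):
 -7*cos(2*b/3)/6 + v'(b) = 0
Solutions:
 v(b) = C1 + 7*sin(2*b/3)/4


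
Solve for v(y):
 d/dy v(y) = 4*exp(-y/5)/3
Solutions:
 v(y) = C1 - 20*exp(-y/5)/3


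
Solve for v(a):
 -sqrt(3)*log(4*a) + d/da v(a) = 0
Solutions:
 v(a) = C1 + sqrt(3)*a*log(a) - sqrt(3)*a + 2*sqrt(3)*a*log(2)


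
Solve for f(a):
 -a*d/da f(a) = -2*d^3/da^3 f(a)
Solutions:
 f(a) = C1 + Integral(C2*airyai(2^(2/3)*a/2) + C3*airybi(2^(2/3)*a/2), a)


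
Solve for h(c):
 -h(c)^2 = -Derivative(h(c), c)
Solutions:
 h(c) = -1/(C1 + c)


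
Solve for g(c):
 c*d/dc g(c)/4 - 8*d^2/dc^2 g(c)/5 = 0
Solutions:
 g(c) = C1 + C2*erfi(sqrt(5)*c/8)


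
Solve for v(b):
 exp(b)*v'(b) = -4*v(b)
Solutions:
 v(b) = C1*exp(4*exp(-b))


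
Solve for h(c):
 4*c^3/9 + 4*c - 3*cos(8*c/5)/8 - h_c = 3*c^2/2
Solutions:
 h(c) = C1 + c^4/9 - c^3/2 + 2*c^2 - 15*sin(8*c/5)/64


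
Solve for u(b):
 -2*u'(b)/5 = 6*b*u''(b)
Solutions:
 u(b) = C1 + C2*b^(14/15)


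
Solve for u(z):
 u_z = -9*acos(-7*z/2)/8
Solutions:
 u(z) = C1 - 9*z*acos(-7*z/2)/8 - 9*sqrt(4 - 49*z^2)/56


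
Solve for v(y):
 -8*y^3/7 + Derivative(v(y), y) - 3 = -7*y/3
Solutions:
 v(y) = C1 + 2*y^4/7 - 7*y^2/6 + 3*y


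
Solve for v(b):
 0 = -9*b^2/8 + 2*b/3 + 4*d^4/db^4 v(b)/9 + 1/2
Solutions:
 v(b) = C1 + C2*b + C3*b^2 + C4*b^3 + 9*b^6/1280 - b^5/80 - 3*b^4/64


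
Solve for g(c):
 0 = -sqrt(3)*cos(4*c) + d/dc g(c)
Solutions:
 g(c) = C1 + sqrt(3)*sin(4*c)/4


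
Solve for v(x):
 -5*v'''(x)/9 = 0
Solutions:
 v(x) = C1 + C2*x + C3*x^2


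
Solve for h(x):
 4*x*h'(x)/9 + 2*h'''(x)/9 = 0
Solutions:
 h(x) = C1 + Integral(C2*airyai(-2^(1/3)*x) + C3*airybi(-2^(1/3)*x), x)


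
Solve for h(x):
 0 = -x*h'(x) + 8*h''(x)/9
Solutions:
 h(x) = C1 + C2*erfi(3*x/4)


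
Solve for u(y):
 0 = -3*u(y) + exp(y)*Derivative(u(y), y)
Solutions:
 u(y) = C1*exp(-3*exp(-y))


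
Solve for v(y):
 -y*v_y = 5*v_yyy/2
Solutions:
 v(y) = C1 + Integral(C2*airyai(-2^(1/3)*5^(2/3)*y/5) + C3*airybi(-2^(1/3)*5^(2/3)*y/5), y)


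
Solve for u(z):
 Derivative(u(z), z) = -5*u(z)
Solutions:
 u(z) = C1*exp(-5*z)


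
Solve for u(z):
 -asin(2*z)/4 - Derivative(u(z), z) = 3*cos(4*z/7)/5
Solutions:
 u(z) = C1 - z*asin(2*z)/4 - sqrt(1 - 4*z^2)/8 - 21*sin(4*z/7)/20


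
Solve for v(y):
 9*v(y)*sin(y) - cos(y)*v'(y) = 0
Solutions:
 v(y) = C1/cos(y)^9


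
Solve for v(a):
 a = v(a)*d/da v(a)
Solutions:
 v(a) = -sqrt(C1 + a^2)
 v(a) = sqrt(C1 + a^2)


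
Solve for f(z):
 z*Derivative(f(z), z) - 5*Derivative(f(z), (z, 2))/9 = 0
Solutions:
 f(z) = C1 + C2*erfi(3*sqrt(10)*z/10)


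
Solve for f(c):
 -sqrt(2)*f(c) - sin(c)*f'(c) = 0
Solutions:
 f(c) = C1*(cos(c) + 1)^(sqrt(2)/2)/(cos(c) - 1)^(sqrt(2)/2)


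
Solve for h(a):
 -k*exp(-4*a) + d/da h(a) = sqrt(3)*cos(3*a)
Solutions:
 h(a) = C1 - k*exp(-4*a)/4 + sqrt(3)*sin(3*a)/3


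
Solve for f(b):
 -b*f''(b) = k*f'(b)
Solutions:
 f(b) = C1 + b^(1 - re(k))*(C2*sin(log(b)*Abs(im(k))) + C3*cos(log(b)*im(k)))


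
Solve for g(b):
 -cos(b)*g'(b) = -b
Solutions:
 g(b) = C1 + Integral(b/cos(b), b)


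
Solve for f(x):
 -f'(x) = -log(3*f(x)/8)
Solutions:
 Integral(1/(-log(_y) - log(3) + 3*log(2)), (_y, f(x))) = C1 - x


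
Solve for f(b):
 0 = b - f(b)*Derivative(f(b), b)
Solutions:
 f(b) = -sqrt(C1 + b^2)
 f(b) = sqrt(C1 + b^2)


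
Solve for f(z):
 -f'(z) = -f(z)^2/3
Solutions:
 f(z) = -3/(C1 + z)


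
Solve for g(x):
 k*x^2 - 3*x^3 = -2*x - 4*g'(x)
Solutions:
 g(x) = C1 - k*x^3/12 + 3*x^4/16 - x^2/4


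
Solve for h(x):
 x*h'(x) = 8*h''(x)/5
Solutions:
 h(x) = C1 + C2*erfi(sqrt(5)*x/4)


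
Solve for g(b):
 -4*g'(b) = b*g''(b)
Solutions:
 g(b) = C1 + C2/b^3


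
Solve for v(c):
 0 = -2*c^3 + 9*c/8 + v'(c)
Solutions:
 v(c) = C1 + c^4/2 - 9*c^2/16


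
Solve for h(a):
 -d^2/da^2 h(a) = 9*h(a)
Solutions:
 h(a) = C1*sin(3*a) + C2*cos(3*a)


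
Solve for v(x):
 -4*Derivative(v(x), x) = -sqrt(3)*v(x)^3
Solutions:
 v(x) = -sqrt(2)*sqrt(-1/(C1 + sqrt(3)*x))
 v(x) = sqrt(2)*sqrt(-1/(C1 + sqrt(3)*x))


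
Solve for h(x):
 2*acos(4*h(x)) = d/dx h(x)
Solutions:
 Integral(1/acos(4*_y), (_y, h(x))) = C1 + 2*x


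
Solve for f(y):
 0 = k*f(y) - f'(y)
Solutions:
 f(y) = C1*exp(k*y)


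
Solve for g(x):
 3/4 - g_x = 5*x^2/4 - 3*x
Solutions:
 g(x) = C1 - 5*x^3/12 + 3*x^2/2 + 3*x/4


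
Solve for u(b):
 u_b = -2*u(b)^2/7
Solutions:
 u(b) = 7/(C1 + 2*b)


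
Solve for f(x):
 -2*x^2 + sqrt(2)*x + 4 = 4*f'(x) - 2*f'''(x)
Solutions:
 f(x) = C1 + C2*exp(-sqrt(2)*x) + C3*exp(sqrt(2)*x) - x^3/6 + sqrt(2)*x^2/8 + x/2


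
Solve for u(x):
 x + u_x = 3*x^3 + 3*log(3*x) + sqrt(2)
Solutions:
 u(x) = C1 + 3*x^4/4 - x^2/2 + 3*x*log(x) - 3*x + sqrt(2)*x + x*log(27)


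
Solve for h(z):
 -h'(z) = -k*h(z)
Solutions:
 h(z) = C1*exp(k*z)


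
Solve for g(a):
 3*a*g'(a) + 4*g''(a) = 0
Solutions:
 g(a) = C1 + C2*erf(sqrt(6)*a/4)


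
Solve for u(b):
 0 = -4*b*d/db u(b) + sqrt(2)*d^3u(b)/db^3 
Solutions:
 u(b) = C1 + Integral(C2*airyai(sqrt(2)*b) + C3*airybi(sqrt(2)*b), b)


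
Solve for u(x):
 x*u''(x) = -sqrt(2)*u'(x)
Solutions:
 u(x) = C1 + C2*x^(1 - sqrt(2))


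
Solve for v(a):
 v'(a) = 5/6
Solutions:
 v(a) = C1 + 5*a/6


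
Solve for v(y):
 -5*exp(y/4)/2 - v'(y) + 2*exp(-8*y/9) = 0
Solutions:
 v(y) = C1 - 10*exp(y/4) - 9*exp(-8*y/9)/4


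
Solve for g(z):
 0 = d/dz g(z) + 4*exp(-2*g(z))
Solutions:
 g(z) = log(-sqrt(C1 - 8*z))
 g(z) = log(C1 - 8*z)/2


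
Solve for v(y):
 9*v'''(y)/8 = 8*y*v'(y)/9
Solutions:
 v(y) = C1 + Integral(C2*airyai(4*3^(2/3)*y/9) + C3*airybi(4*3^(2/3)*y/9), y)


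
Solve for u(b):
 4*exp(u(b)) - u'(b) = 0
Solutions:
 u(b) = log(-1/(C1 + 4*b))


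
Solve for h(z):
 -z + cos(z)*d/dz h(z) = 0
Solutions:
 h(z) = C1 + Integral(z/cos(z), z)


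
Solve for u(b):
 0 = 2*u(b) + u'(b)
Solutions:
 u(b) = C1*exp(-2*b)


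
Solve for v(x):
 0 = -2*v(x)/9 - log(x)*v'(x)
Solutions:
 v(x) = C1*exp(-2*li(x)/9)


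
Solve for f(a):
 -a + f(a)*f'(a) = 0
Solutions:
 f(a) = -sqrt(C1 + a^2)
 f(a) = sqrt(C1 + a^2)


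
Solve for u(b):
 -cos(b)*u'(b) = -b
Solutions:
 u(b) = C1 + Integral(b/cos(b), b)


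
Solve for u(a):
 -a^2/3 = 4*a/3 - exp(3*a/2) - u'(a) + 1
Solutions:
 u(a) = C1 + a^3/9 + 2*a^2/3 + a - 2*exp(3*a/2)/3


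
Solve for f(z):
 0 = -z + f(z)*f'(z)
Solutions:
 f(z) = -sqrt(C1 + z^2)
 f(z) = sqrt(C1 + z^2)


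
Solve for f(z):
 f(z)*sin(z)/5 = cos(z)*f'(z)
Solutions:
 f(z) = C1/cos(z)^(1/5)


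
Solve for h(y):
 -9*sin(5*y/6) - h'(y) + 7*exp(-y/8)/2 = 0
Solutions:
 h(y) = C1 + 54*cos(5*y/6)/5 - 28*exp(-y/8)


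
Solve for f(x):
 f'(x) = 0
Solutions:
 f(x) = C1


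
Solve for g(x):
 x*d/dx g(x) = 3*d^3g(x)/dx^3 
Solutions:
 g(x) = C1 + Integral(C2*airyai(3^(2/3)*x/3) + C3*airybi(3^(2/3)*x/3), x)


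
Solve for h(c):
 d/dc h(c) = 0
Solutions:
 h(c) = C1


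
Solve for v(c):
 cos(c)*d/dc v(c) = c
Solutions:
 v(c) = C1 + Integral(c/cos(c), c)


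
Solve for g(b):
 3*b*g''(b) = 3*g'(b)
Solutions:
 g(b) = C1 + C2*b^2


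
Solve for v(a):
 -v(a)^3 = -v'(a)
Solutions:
 v(a) = -sqrt(2)*sqrt(-1/(C1 + a))/2
 v(a) = sqrt(2)*sqrt(-1/(C1 + a))/2


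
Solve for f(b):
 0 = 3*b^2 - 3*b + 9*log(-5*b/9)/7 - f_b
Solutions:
 f(b) = C1 + b^3 - 3*b^2/2 + 9*b*log(-b)/7 + 9*b*(-2*log(3) - 1 + log(5))/7


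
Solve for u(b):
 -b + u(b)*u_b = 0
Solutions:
 u(b) = -sqrt(C1 + b^2)
 u(b) = sqrt(C1 + b^2)


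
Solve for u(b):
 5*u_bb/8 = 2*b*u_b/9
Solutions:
 u(b) = C1 + C2*erfi(2*sqrt(10)*b/15)


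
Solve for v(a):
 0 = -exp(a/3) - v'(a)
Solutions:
 v(a) = C1 - 3*exp(a/3)


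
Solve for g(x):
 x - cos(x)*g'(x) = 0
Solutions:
 g(x) = C1 + Integral(x/cos(x), x)


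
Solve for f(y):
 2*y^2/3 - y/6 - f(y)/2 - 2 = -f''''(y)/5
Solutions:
 f(y) = C1*exp(-2^(3/4)*5^(1/4)*y/2) + C2*exp(2^(3/4)*5^(1/4)*y/2) + C3*sin(2^(3/4)*5^(1/4)*y/2) + C4*cos(2^(3/4)*5^(1/4)*y/2) + 4*y^2/3 - y/3 - 4


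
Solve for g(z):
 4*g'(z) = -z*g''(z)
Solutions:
 g(z) = C1 + C2/z^3


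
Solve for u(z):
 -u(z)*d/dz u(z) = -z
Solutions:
 u(z) = -sqrt(C1 + z^2)
 u(z) = sqrt(C1 + z^2)


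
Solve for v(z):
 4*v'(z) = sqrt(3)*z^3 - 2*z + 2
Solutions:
 v(z) = C1 + sqrt(3)*z^4/16 - z^2/4 + z/2


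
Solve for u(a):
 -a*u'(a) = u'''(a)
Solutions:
 u(a) = C1 + Integral(C2*airyai(-a) + C3*airybi(-a), a)


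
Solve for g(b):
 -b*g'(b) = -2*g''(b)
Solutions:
 g(b) = C1 + C2*erfi(b/2)


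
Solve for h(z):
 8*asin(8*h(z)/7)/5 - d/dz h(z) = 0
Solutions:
 Integral(1/asin(8*_y/7), (_y, h(z))) = C1 + 8*z/5


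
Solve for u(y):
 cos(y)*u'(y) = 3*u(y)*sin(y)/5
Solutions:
 u(y) = C1/cos(y)^(3/5)


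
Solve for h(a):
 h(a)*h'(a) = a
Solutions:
 h(a) = -sqrt(C1 + a^2)
 h(a) = sqrt(C1 + a^2)


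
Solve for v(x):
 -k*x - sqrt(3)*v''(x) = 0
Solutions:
 v(x) = C1 + C2*x - sqrt(3)*k*x^3/18


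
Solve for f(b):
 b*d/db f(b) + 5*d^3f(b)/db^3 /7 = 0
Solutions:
 f(b) = C1 + Integral(C2*airyai(-5^(2/3)*7^(1/3)*b/5) + C3*airybi(-5^(2/3)*7^(1/3)*b/5), b)


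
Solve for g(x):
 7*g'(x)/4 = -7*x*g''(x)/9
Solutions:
 g(x) = C1 + C2/x^(5/4)


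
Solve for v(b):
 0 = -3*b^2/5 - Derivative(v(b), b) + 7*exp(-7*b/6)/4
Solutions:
 v(b) = C1 - b^3/5 - 3*exp(-7*b/6)/2


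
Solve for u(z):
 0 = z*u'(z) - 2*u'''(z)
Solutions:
 u(z) = C1 + Integral(C2*airyai(2^(2/3)*z/2) + C3*airybi(2^(2/3)*z/2), z)


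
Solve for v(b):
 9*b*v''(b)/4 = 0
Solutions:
 v(b) = C1 + C2*b


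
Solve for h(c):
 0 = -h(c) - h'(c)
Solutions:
 h(c) = C1*exp(-c)


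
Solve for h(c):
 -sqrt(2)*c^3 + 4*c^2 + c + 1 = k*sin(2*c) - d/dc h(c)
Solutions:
 h(c) = C1 + sqrt(2)*c^4/4 - 4*c^3/3 - c^2/2 - c - k*cos(2*c)/2


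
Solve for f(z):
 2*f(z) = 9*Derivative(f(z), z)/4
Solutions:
 f(z) = C1*exp(8*z/9)


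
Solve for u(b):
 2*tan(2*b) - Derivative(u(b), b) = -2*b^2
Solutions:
 u(b) = C1 + 2*b^3/3 - log(cos(2*b))


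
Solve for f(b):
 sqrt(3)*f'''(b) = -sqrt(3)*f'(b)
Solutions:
 f(b) = C1 + C2*sin(b) + C3*cos(b)


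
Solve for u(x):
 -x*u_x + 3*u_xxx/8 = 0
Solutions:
 u(x) = C1 + Integral(C2*airyai(2*3^(2/3)*x/3) + C3*airybi(2*3^(2/3)*x/3), x)


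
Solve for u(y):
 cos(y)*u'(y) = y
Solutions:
 u(y) = C1 + Integral(y/cos(y), y)


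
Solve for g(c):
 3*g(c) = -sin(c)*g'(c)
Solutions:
 g(c) = C1*(cos(c) + 1)^(3/2)/(cos(c) - 1)^(3/2)


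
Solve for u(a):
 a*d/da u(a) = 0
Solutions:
 u(a) = C1


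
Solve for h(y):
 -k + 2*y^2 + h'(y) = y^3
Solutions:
 h(y) = C1 + k*y + y^4/4 - 2*y^3/3


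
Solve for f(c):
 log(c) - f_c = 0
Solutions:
 f(c) = C1 + c*log(c) - c


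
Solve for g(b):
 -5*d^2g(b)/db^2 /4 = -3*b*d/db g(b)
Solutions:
 g(b) = C1 + C2*erfi(sqrt(30)*b/5)


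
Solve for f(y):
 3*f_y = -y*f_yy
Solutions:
 f(y) = C1 + C2/y^2


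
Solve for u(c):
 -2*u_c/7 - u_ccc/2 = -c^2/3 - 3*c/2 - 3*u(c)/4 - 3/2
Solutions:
 u(c) = C1*exp(42^(1/3)*c*(-(1323 + sqrt(1771833))^(1/3) + 8*42^(1/3)/(1323 + sqrt(1771833))^(1/3))/84)*sin(14^(1/3)*3^(1/6)*c*(24*14^(1/3)/(1323 + sqrt(1771833))^(1/3) + 3^(2/3)*(1323 + sqrt(1771833))^(1/3))/84) + C2*exp(42^(1/3)*c*(-(1323 + sqrt(1771833))^(1/3) + 8*42^(1/3)/(1323 + sqrt(1771833))^(1/3))/84)*cos(14^(1/3)*3^(1/6)*c*(24*14^(1/3)/(1323 + sqrt(1771833))^(1/3) + 3^(2/3)*(1323 + sqrt(1771833))^(1/3))/84) + C3*exp(-42^(1/3)*c*(-(1323 + sqrt(1771833))^(1/3) + 8*42^(1/3)/(1323 + sqrt(1771833))^(1/3))/42) - 4*c^2/9 - 442*c/189 - 11474/3969


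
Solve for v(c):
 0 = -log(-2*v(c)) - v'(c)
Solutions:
 Integral(1/(log(-_y) + log(2)), (_y, v(c))) = C1 - c


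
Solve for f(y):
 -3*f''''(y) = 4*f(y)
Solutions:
 f(y) = (C1*sin(3^(3/4)*y/3) + C2*cos(3^(3/4)*y/3))*exp(-3^(3/4)*y/3) + (C3*sin(3^(3/4)*y/3) + C4*cos(3^(3/4)*y/3))*exp(3^(3/4)*y/3)


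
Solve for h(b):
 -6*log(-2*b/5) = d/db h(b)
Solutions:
 h(b) = C1 - 6*b*log(-b) + 6*b*(-log(2) + 1 + log(5))


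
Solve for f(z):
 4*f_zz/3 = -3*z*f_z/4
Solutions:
 f(z) = C1 + C2*erf(3*sqrt(2)*z/8)


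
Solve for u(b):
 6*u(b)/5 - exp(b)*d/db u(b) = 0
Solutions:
 u(b) = C1*exp(-6*exp(-b)/5)


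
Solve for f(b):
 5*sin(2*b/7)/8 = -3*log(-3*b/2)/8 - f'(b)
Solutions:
 f(b) = C1 - 3*b*log(-b)/8 - 3*b*log(3)/8 + 3*b*log(2)/8 + 3*b/8 + 35*cos(2*b/7)/16


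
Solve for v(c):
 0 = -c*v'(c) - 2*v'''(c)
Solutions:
 v(c) = C1 + Integral(C2*airyai(-2^(2/3)*c/2) + C3*airybi(-2^(2/3)*c/2), c)


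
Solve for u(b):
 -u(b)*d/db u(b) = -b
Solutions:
 u(b) = -sqrt(C1 + b^2)
 u(b) = sqrt(C1 + b^2)


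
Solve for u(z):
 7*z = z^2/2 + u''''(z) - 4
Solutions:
 u(z) = C1 + C2*z + C3*z^2 + C4*z^3 - z^6/720 + 7*z^5/120 + z^4/6


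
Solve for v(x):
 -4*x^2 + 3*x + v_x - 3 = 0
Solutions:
 v(x) = C1 + 4*x^3/3 - 3*x^2/2 + 3*x


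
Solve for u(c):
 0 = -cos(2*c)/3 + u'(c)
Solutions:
 u(c) = C1 + sin(2*c)/6


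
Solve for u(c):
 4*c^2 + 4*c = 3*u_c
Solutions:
 u(c) = C1 + 4*c^3/9 + 2*c^2/3


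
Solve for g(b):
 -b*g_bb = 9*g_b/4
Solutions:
 g(b) = C1 + C2/b^(5/4)


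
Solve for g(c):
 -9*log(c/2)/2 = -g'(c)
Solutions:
 g(c) = C1 + 9*c*log(c)/2 - 9*c/2 - 9*c*log(2)/2


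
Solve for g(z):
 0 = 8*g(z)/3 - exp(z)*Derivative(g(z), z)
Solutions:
 g(z) = C1*exp(-8*exp(-z)/3)


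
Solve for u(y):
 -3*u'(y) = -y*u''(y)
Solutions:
 u(y) = C1 + C2*y^4


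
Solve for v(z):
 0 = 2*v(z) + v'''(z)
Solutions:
 v(z) = C3*exp(-2^(1/3)*z) + (C1*sin(2^(1/3)*sqrt(3)*z/2) + C2*cos(2^(1/3)*sqrt(3)*z/2))*exp(2^(1/3)*z/2)


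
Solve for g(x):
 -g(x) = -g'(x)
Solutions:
 g(x) = C1*exp(x)


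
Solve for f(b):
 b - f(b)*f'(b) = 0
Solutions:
 f(b) = -sqrt(C1 + b^2)
 f(b) = sqrt(C1 + b^2)


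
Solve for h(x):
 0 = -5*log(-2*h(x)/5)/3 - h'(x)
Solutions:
 3*Integral(1/(log(-_y) - log(5) + log(2)), (_y, h(x)))/5 = C1 - x


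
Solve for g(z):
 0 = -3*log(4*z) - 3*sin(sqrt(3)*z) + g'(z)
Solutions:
 g(z) = C1 + 3*z*log(z) - 3*z + 6*z*log(2) - sqrt(3)*cos(sqrt(3)*z)


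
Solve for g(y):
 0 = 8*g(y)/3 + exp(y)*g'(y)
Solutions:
 g(y) = C1*exp(8*exp(-y)/3)


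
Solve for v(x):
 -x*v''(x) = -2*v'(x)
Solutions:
 v(x) = C1 + C2*x^3


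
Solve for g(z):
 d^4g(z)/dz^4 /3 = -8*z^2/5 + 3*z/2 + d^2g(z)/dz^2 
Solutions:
 g(z) = C1 + C2*z + C3*exp(-sqrt(3)*z) + C4*exp(sqrt(3)*z) + 2*z^4/15 - z^3/4 + 8*z^2/15


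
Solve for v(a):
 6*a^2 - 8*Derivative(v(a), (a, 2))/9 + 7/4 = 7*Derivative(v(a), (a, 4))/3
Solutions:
 v(a) = C1 + C2*a + C3*sin(2*sqrt(42)*a/21) + C4*cos(2*sqrt(42)*a/21) + 9*a^4/16 - 1071*a^2/64


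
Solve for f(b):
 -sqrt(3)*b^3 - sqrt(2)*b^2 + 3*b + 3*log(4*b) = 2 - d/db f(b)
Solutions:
 f(b) = C1 + sqrt(3)*b^4/4 + sqrt(2)*b^3/3 - 3*b^2/2 - 3*b*log(b) - b*log(64) + 5*b


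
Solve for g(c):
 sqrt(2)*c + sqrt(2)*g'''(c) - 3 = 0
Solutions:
 g(c) = C1 + C2*c + C3*c^2 - c^4/24 + sqrt(2)*c^3/4


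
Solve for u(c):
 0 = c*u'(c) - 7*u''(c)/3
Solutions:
 u(c) = C1 + C2*erfi(sqrt(42)*c/14)


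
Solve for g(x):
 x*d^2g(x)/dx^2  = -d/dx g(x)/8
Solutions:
 g(x) = C1 + C2*x^(7/8)


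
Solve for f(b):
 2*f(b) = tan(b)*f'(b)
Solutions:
 f(b) = C1*sin(b)^2


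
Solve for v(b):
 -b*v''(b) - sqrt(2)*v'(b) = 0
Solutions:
 v(b) = C1 + C2*b^(1 - sqrt(2))


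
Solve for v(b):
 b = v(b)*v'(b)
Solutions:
 v(b) = -sqrt(C1 + b^2)
 v(b) = sqrt(C1 + b^2)


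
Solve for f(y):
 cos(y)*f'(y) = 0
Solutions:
 f(y) = C1


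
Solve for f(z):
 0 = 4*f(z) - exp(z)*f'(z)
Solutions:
 f(z) = C1*exp(-4*exp(-z))


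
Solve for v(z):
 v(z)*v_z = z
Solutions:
 v(z) = -sqrt(C1 + z^2)
 v(z) = sqrt(C1 + z^2)


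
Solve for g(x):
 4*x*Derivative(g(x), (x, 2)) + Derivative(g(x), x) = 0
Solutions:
 g(x) = C1 + C2*x^(3/4)


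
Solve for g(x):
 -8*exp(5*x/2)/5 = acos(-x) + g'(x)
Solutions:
 g(x) = C1 - x*acos(-x) - sqrt(1 - x^2) - 16*exp(5*x/2)/25


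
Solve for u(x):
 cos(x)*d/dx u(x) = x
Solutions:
 u(x) = C1 + Integral(x/cos(x), x)


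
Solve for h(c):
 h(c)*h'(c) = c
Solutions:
 h(c) = -sqrt(C1 + c^2)
 h(c) = sqrt(C1 + c^2)


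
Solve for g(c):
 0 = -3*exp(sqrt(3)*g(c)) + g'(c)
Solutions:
 g(c) = sqrt(3)*(2*log(-1/(C1 + 3*c)) - log(3))/6


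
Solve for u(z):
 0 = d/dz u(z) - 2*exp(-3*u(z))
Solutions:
 u(z) = log(C1 + 6*z)/3
 u(z) = log((-3^(1/3) - 3^(5/6)*I)*(C1 + 2*z)^(1/3)/2)
 u(z) = log((-3^(1/3) + 3^(5/6)*I)*(C1 + 2*z)^(1/3)/2)


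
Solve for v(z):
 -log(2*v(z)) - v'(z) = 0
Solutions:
 Integral(1/(log(_y) + log(2)), (_y, v(z))) = C1 - z


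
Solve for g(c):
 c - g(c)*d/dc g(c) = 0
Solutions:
 g(c) = -sqrt(C1 + c^2)
 g(c) = sqrt(C1 + c^2)


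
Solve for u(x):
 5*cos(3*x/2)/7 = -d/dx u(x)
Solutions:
 u(x) = C1 - 10*sin(3*x/2)/21


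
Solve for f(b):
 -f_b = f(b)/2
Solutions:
 f(b) = C1*exp(-b/2)


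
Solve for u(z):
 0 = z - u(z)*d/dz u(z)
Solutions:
 u(z) = -sqrt(C1 + z^2)
 u(z) = sqrt(C1 + z^2)


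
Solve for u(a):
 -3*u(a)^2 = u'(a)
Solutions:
 u(a) = 1/(C1 + 3*a)


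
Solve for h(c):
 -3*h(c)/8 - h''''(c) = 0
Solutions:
 h(c) = (C1*sin(2^(3/4)*3^(1/4)*c/4) + C2*cos(2^(3/4)*3^(1/4)*c/4))*exp(-2^(3/4)*3^(1/4)*c/4) + (C3*sin(2^(3/4)*3^(1/4)*c/4) + C4*cos(2^(3/4)*3^(1/4)*c/4))*exp(2^(3/4)*3^(1/4)*c/4)


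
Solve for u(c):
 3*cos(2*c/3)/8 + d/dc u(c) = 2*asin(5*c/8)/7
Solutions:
 u(c) = C1 + 2*c*asin(5*c/8)/7 + 2*sqrt(64 - 25*c^2)/35 - 9*sin(2*c/3)/16


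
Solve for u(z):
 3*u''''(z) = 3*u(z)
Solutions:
 u(z) = C1*exp(-z) + C2*exp(z) + C3*sin(z) + C4*cos(z)


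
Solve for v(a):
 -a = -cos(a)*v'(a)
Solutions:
 v(a) = C1 + Integral(a/cos(a), a)


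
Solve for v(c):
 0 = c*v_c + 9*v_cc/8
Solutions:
 v(c) = C1 + C2*erf(2*c/3)


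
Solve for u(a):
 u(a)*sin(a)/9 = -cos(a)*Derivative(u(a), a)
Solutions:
 u(a) = C1*cos(a)^(1/9)


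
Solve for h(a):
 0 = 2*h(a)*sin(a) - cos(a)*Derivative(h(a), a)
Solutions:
 h(a) = C1/cos(a)^2


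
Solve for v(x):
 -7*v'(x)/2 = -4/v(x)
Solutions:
 v(x) = -sqrt(C1 + 112*x)/7
 v(x) = sqrt(C1 + 112*x)/7


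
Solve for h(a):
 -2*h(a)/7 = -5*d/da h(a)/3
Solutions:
 h(a) = C1*exp(6*a/35)


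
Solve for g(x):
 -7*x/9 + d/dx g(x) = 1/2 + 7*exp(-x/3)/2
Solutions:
 g(x) = C1 + 7*x^2/18 + x/2 - 21*exp(-x/3)/2


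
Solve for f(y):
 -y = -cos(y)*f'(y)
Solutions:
 f(y) = C1 + Integral(y/cos(y), y)


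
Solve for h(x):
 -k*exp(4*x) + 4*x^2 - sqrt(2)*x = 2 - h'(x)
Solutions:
 h(x) = C1 + k*exp(4*x)/4 - 4*x^3/3 + sqrt(2)*x^2/2 + 2*x


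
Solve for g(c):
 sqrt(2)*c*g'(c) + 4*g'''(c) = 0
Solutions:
 g(c) = C1 + Integral(C2*airyai(-sqrt(2)*c/2) + C3*airybi(-sqrt(2)*c/2), c)


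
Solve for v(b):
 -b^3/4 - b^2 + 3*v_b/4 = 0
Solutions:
 v(b) = C1 + b^4/12 + 4*b^3/9


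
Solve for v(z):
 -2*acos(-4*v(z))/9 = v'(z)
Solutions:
 Integral(1/acos(-4*_y), (_y, v(z))) = C1 - 2*z/9


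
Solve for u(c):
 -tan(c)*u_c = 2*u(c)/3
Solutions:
 u(c) = C1/sin(c)^(2/3)


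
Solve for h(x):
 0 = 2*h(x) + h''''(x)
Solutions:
 h(x) = (C1*sin(2^(3/4)*x/2) + C2*cos(2^(3/4)*x/2))*exp(-2^(3/4)*x/2) + (C3*sin(2^(3/4)*x/2) + C4*cos(2^(3/4)*x/2))*exp(2^(3/4)*x/2)


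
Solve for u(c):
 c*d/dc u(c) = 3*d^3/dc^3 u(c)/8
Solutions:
 u(c) = C1 + Integral(C2*airyai(2*3^(2/3)*c/3) + C3*airybi(2*3^(2/3)*c/3), c)


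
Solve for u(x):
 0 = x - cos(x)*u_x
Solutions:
 u(x) = C1 + Integral(x/cos(x), x)


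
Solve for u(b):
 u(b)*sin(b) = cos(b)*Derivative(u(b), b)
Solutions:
 u(b) = C1/cos(b)


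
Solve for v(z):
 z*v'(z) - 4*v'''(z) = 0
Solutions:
 v(z) = C1 + Integral(C2*airyai(2^(1/3)*z/2) + C3*airybi(2^(1/3)*z/2), z)


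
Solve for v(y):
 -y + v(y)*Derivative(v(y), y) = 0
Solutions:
 v(y) = -sqrt(C1 + y^2)
 v(y) = sqrt(C1 + y^2)


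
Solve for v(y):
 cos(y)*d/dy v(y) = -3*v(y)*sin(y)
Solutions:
 v(y) = C1*cos(y)^3


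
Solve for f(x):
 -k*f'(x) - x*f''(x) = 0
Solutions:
 f(x) = C1 + x^(1 - re(k))*(C2*sin(log(x)*Abs(im(k))) + C3*cos(log(x)*im(k)))


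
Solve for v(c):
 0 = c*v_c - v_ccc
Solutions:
 v(c) = C1 + Integral(C2*airyai(c) + C3*airybi(c), c)


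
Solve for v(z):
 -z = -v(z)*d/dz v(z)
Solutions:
 v(z) = -sqrt(C1 + z^2)
 v(z) = sqrt(C1 + z^2)


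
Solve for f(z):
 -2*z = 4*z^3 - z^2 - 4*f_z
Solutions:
 f(z) = C1 + z^4/4 - z^3/12 + z^2/4


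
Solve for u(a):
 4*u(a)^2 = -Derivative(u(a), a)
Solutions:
 u(a) = 1/(C1 + 4*a)


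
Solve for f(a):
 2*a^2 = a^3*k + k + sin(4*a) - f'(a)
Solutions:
 f(a) = C1 + a^4*k/4 - 2*a^3/3 + a*k - cos(4*a)/4


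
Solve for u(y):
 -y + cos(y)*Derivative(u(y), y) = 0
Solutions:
 u(y) = C1 + Integral(y/cos(y), y)


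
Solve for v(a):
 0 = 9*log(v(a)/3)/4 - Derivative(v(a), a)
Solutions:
 4*Integral(1/(-log(_y) + log(3)), (_y, v(a)))/9 = C1 - a


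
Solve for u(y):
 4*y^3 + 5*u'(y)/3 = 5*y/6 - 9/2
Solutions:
 u(y) = C1 - 3*y^4/5 + y^2/4 - 27*y/10


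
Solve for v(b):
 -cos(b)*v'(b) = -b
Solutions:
 v(b) = C1 + Integral(b/cos(b), b)


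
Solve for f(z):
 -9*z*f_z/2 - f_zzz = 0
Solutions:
 f(z) = C1 + Integral(C2*airyai(-6^(2/3)*z/2) + C3*airybi(-6^(2/3)*z/2), z)


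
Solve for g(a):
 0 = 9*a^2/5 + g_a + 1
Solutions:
 g(a) = C1 - 3*a^3/5 - a


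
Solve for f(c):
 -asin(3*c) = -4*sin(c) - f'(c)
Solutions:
 f(c) = C1 + c*asin(3*c) + sqrt(1 - 9*c^2)/3 + 4*cos(c)


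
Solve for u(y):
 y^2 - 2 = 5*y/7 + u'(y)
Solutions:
 u(y) = C1 + y^3/3 - 5*y^2/14 - 2*y


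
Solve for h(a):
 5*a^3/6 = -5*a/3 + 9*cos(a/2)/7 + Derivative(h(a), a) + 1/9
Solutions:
 h(a) = C1 + 5*a^4/24 + 5*a^2/6 - a/9 - 18*sin(a/2)/7


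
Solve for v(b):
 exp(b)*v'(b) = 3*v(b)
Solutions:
 v(b) = C1*exp(-3*exp(-b))


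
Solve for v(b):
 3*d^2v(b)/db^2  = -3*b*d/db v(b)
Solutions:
 v(b) = C1 + C2*erf(sqrt(2)*b/2)


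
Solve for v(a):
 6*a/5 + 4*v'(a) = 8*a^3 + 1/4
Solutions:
 v(a) = C1 + a^4/2 - 3*a^2/20 + a/16


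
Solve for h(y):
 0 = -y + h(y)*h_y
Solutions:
 h(y) = -sqrt(C1 + y^2)
 h(y) = sqrt(C1 + y^2)


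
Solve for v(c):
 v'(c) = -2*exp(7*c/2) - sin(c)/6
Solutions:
 v(c) = C1 - 4*exp(7*c/2)/7 + cos(c)/6


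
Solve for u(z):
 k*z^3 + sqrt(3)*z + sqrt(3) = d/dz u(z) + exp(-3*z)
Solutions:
 u(z) = C1 + k*z^4/4 + sqrt(3)*z^2/2 + sqrt(3)*z + exp(-3*z)/3


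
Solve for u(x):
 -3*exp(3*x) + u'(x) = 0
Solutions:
 u(x) = C1 + exp(3*x)


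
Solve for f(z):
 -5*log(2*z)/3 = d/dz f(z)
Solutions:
 f(z) = C1 - 5*z*log(z)/3 - 5*z*log(2)/3 + 5*z/3


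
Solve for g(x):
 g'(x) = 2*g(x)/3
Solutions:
 g(x) = C1*exp(2*x/3)


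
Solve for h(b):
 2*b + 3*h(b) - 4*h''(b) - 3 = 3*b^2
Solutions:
 h(b) = C1*exp(-sqrt(3)*b/2) + C2*exp(sqrt(3)*b/2) + b^2 - 2*b/3 + 11/3


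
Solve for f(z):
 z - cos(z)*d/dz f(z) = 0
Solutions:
 f(z) = C1 + Integral(z/cos(z), z)


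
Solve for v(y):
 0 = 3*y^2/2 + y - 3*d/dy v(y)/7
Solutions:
 v(y) = C1 + 7*y^3/6 + 7*y^2/6


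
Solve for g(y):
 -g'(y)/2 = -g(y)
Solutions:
 g(y) = C1*exp(2*y)


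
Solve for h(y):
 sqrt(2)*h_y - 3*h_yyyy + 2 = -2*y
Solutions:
 h(y) = C1 + C4*exp(2^(1/6)*3^(2/3)*y/3) - sqrt(2)*y^2/2 - sqrt(2)*y + (C2*sin(6^(1/6)*y/2) + C3*cos(6^(1/6)*y/2))*exp(-2^(1/6)*3^(2/3)*y/6)


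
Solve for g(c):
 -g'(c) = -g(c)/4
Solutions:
 g(c) = C1*exp(c/4)


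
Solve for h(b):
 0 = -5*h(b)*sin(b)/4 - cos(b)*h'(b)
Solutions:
 h(b) = C1*cos(b)^(5/4)


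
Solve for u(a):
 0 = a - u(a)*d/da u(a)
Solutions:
 u(a) = -sqrt(C1 + a^2)
 u(a) = sqrt(C1 + a^2)


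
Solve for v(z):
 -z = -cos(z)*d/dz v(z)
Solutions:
 v(z) = C1 + Integral(z/cos(z), z)


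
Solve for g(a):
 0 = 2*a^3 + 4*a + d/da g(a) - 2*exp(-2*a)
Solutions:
 g(a) = C1 - a^4/2 - 2*a^2 - exp(-2*a)


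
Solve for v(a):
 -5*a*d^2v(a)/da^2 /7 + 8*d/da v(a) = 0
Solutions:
 v(a) = C1 + C2*a^(61/5)


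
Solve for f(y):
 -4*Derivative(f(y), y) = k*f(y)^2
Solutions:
 f(y) = 4/(C1 + k*y)


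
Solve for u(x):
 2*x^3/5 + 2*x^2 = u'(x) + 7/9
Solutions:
 u(x) = C1 + x^4/10 + 2*x^3/3 - 7*x/9


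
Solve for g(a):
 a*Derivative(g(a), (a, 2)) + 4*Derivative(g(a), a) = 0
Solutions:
 g(a) = C1 + C2/a^3


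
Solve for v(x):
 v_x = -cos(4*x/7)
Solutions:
 v(x) = C1 - 7*sin(4*x/7)/4


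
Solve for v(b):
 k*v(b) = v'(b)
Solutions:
 v(b) = C1*exp(b*k)


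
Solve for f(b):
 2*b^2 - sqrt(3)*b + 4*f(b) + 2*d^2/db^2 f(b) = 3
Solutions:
 f(b) = C1*sin(sqrt(2)*b) + C2*cos(sqrt(2)*b) - b^2/2 + sqrt(3)*b/4 + 5/4


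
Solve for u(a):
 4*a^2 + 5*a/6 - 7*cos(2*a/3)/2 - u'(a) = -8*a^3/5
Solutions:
 u(a) = C1 + 2*a^4/5 + 4*a^3/3 + 5*a^2/12 - 21*sin(2*a/3)/4


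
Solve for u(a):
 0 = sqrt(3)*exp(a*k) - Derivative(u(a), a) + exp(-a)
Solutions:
 u(a) = C1 - exp(-a) + sqrt(3)*exp(a*k)/k


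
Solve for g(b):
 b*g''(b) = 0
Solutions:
 g(b) = C1 + C2*b


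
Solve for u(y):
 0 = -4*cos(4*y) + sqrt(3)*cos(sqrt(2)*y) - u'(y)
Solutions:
 u(y) = C1 - sin(4*y) + sqrt(6)*sin(sqrt(2)*y)/2


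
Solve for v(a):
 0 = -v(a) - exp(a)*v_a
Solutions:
 v(a) = C1*exp(exp(-a))


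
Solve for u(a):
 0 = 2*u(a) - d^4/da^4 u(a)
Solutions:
 u(a) = C1*exp(-2^(1/4)*a) + C2*exp(2^(1/4)*a) + C3*sin(2^(1/4)*a) + C4*cos(2^(1/4)*a)


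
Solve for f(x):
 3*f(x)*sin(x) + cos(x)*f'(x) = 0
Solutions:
 f(x) = C1*cos(x)^3


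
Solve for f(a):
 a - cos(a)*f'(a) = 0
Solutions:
 f(a) = C1 + Integral(a/cos(a), a)


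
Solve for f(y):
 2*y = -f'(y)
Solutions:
 f(y) = C1 - y^2


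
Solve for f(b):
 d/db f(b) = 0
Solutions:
 f(b) = C1


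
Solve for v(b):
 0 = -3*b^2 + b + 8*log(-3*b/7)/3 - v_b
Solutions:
 v(b) = C1 - b^3 + b^2/2 + 8*b*log(-b)/3 + 8*b*(-log(7) - 1 + log(3))/3


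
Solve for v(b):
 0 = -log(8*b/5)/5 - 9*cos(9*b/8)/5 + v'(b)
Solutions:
 v(b) = C1 + b*log(b)/5 - b*log(5)/5 - b/5 + 3*b*log(2)/5 + 8*sin(9*b/8)/5


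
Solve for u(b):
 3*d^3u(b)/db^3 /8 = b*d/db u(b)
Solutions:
 u(b) = C1 + Integral(C2*airyai(2*3^(2/3)*b/3) + C3*airybi(2*3^(2/3)*b/3), b)


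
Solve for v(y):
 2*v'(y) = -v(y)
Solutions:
 v(y) = C1*exp(-y/2)


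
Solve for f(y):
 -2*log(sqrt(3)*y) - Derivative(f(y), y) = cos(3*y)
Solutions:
 f(y) = C1 - 2*y*log(y) - y*log(3) + 2*y - sin(3*y)/3


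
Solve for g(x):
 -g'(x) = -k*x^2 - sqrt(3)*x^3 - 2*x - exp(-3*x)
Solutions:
 g(x) = C1 + k*x^3/3 + sqrt(3)*x^4/4 + x^2 - exp(-3*x)/3


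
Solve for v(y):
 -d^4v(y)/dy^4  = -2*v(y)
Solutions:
 v(y) = C1*exp(-2^(1/4)*y) + C2*exp(2^(1/4)*y) + C3*sin(2^(1/4)*y) + C4*cos(2^(1/4)*y)


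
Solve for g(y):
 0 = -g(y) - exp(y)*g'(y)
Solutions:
 g(y) = C1*exp(exp(-y))


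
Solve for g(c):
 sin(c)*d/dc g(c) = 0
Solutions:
 g(c) = C1


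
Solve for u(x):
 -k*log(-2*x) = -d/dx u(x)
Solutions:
 u(x) = C1 + k*x*log(-x) + k*x*(-1 + log(2))


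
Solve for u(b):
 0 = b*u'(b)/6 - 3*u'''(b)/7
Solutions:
 u(b) = C1 + Integral(C2*airyai(84^(1/3)*b/6) + C3*airybi(84^(1/3)*b/6), b)


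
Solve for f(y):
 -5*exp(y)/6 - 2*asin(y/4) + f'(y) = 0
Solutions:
 f(y) = C1 + 2*y*asin(y/4) + 2*sqrt(16 - y^2) + 5*exp(y)/6


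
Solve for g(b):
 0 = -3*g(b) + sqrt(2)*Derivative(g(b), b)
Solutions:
 g(b) = C1*exp(3*sqrt(2)*b/2)


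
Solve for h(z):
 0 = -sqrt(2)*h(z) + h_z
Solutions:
 h(z) = C1*exp(sqrt(2)*z)


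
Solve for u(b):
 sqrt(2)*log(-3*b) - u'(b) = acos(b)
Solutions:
 u(b) = C1 + sqrt(2)*b*(log(-b) - 1) - b*acos(b) + sqrt(2)*b*log(3) + sqrt(1 - b^2)


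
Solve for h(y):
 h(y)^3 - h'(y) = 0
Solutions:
 h(y) = -sqrt(2)*sqrt(-1/(C1 + y))/2
 h(y) = sqrt(2)*sqrt(-1/(C1 + y))/2


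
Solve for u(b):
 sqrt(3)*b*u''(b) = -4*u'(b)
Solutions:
 u(b) = C1 + C2*b^(1 - 4*sqrt(3)/3)


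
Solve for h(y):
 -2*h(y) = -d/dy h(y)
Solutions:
 h(y) = C1*exp(2*y)


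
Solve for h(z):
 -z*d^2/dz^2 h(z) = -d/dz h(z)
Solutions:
 h(z) = C1 + C2*z^2


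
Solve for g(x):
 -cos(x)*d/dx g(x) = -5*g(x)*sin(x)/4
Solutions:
 g(x) = C1/cos(x)^(5/4)


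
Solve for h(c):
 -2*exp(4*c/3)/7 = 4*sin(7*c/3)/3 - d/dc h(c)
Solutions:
 h(c) = C1 + 3*exp(4*c/3)/14 - 4*cos(7*c/3)/7


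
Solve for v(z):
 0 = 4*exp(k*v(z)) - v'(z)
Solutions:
 v(z) = Piecewise((log(-1/(C1*k + 4*k*z))/k, Ne(k, 0)), (nan, True))
 v(z) = Piecewise((C1 + 4*z, Eq(k, 0)), (nan, True))


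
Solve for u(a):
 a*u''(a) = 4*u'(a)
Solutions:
 u(a) = C1 + C2*a^5


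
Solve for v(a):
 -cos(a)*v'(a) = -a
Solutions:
 v(a) = C1 + Integral(a/cos(a), a)


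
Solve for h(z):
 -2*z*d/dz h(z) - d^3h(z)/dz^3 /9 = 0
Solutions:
 h(z) = C1 + Integral(C2*airyai(-18^(1/3)*z) + C3*airybi(-18^(1/3)*z), z)


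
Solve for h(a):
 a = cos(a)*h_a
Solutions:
 h(a) = C1 + Integral(a/cos(a), a)


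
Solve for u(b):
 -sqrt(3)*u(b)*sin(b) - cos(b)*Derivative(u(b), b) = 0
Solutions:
 u(b) = C1*cos(b)^(sqrt(3))


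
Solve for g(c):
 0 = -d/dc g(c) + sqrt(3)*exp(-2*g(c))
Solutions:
 g(c) = log(-sqrt(C1 + 2*sqrt(3)*c))
 g(c) = log(C1 + 2*sqrt(3)*c)/2


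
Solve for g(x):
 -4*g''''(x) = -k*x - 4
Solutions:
 g(x) = C1 + C2*x + C3*x^2 + C4*x^3 + k*x^5/480 + x^4/24


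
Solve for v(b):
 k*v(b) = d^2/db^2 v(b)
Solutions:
 v(b) = C1*exp(-b*sqrt(k)) + C2*exp(b*sqrt(k))


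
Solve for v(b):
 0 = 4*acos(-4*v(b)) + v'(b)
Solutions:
 Integral(1/acos(-4*_y), (_y, v(b))) = C1 - 4*b


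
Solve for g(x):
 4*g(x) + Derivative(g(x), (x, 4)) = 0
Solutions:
 g(x) = (C1*sin(x) + C2*cos(x))*exp(-x) + (C3*sin(x) + C4*cos(x))*exp(x)


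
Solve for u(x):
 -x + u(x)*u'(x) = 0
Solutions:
 u(x) = -sqrt(C1 + x^2)
 u(x) = sqrt(C1 + x^2)


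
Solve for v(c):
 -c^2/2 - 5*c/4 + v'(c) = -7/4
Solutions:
 v(c) = C1 + c^3/6 + 5*c^2/8 - 7*c/4


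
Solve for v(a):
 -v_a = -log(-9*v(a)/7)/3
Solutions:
 -3*Integral(1/(log(-_y) - log(7) + 2*log(3)), (_y, v(a))) = C1 - a


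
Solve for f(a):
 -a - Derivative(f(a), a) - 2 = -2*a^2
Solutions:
 f(a) = C1 + 2*a^3/3 - a^2/2 - 2*a


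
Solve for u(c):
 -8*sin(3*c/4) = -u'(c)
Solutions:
 u(c) = C1 - 32*cos(3*c/4)/3


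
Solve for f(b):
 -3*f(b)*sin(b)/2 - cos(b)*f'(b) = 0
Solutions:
 f(b) = C1*cos(b)^(3/2)


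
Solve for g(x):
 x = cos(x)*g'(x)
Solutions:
 g(x) = C1 + Integral(x/cos(x), x)


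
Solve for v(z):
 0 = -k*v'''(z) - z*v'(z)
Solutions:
 v(z) = C1 + Integral(C2*airyai(z*(-1/k)^(1/3)) + C3*airybi(z*(-1/k)^(1/3)), z)


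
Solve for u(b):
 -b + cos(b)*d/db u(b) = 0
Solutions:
 u(b) = C1 + Integral(b/cos(b), b)


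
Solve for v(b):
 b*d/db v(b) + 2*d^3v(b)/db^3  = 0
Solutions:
 v(b) = C1 + Integral(C2*airyai(-2^(2/3)*b/2) + C3*airybi(-2^(2/3)*b/2), b)


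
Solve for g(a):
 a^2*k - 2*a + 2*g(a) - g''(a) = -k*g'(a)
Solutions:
 g(a) = C1*exp(a*(k - sqrt(k^2 + 8))/2) + C2*exp(a*(k + sqrt(k^2 + 8))/2) - a^2*k/2 + a*k^2/2 + a - k^3/4 - k


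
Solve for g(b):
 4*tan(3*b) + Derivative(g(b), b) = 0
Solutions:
 g(b) = C1 + 4*log(cos(3*b))/3


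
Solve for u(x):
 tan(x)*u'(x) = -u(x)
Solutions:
 u(x) = C1/sin(x)


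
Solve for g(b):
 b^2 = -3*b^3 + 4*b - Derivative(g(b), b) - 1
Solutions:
 g(b) = C1 - 3*b^4/4 - b^3/3 + 2*b^2 - b


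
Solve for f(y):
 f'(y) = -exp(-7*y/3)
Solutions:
 f(y) = C1 + 3*exp(-7*y/3)/7


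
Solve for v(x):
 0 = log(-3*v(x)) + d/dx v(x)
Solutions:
 Integral(1/(log(-_y) + log(3)), (_y, v(x))) = C1 - x


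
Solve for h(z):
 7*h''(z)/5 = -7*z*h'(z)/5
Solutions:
 h(z) = C1 + C2*erf(sqrt(2)*z/2)


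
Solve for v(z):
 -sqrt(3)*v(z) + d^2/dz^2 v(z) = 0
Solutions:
 v(z) = C1*exp(-3^(1/4)*z) + C2*exp(3^(1/4)*z)


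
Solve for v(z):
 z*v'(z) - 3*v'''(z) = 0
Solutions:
 v(z) = C1 + Integral(C2*airyai(3^(2/3)*z/3) + C3*airybi(3^(2/3)*z/3), z)


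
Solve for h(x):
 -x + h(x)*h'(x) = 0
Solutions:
 h(x) = -sqrt(C1 + x^2)
 h(x) = sqrt(C1 + x^2)


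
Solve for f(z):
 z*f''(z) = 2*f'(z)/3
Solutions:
 f(z) = C1 + C2*z^(5/3)


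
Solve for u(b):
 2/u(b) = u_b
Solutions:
 u(b) = -sqrt(C1 + 4*b)
 u(b) = sqrt(C1 + 4*b)


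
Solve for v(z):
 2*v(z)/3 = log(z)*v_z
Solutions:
 v(z) = C1*exp(2*li(z)/3)


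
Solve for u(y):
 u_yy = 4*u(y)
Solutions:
 u(y) = C1*exp(-2*y) + C2*exp(2*y)


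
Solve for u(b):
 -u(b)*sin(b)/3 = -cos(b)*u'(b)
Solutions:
 u(b) = C1/cos(b)^(1/3)


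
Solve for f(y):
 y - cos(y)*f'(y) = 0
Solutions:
 f(y) = C1 + Integral(y/cos(y), y)


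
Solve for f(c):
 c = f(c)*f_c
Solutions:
 f(c) = -sqrt(C1 + c^2)
 f(c) = sqrt(C1 + c^2)


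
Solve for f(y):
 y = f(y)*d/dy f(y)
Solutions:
 f(y) = -sqrt(C1 + y^2)
 f(y) = sqrt(C1 + y^2)


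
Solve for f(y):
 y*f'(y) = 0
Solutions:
 f(y) = C1


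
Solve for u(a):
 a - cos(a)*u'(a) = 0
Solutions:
 u(a) = C1 + Integral(a/cos(a), a)


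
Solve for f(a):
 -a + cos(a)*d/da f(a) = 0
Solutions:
 f(a) = C1 + Integral(a/cos(a), a)
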